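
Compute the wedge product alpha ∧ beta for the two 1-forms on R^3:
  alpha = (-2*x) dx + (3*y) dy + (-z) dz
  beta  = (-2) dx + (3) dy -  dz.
alpha ∧ beta = (-6*x + 6*y) dx ∧ dy + (2*x - 2*z) dx ∧ dz + (-3*y + 3*z) dy ∧ dz

Distribute the wedge, using dx_i ∧ dx_j = -dx_j ∧ dx_i and dx_i ∧ dx_i = 0. For each pair (i, j) with i < j, the coefficient of dx_i ∧ dx_j in alpha ∧ beta is (alpha_i * beta_j - alpha_j * beta_i). Collecting: alpha ∧ beta = (-6*x + 6*y) dx ∧ dy + (2*x - 2*z) dx ∧ dz + (-3*y + 3*z) dy ∧ dz.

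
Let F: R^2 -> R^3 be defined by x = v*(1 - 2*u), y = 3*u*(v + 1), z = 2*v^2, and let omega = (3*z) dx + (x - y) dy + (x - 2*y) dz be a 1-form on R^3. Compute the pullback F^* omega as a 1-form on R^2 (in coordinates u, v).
F^* omega = (-15*u*v^2 - 24*u*v - 9*u - 12*v^3 + 3*v^2 + 3*v) du + (-15*u^2*v - 9*u^2 - 44*u*v^2 - 21*u*v + 10*v^2) dv

Using F^*(f dg) = (f ∘ F) d(g ∘ F), substitute each coordinate x_i by F_i(u, v) in f_i, and replace dx_i by d F_i = (∂F_i/∂u) du + (∂F_i/∂v) dv.
  For the x component: f_1(F) = 6*v^2; d F_1 = (-2*v) du + (1 - 2*u) dv
  For the y component: f_2(F) = -5*u*v - 3*u + v; d F_2 = (3*v + 3) du + (3*u) dv
  For the z component: f_3(F) = -8*u*v - 6*u + v; d F_3 = (0) du + (4*v) dv
Combining and collecting du, dv coefficients:
  coeff of du: -15*u*v^2 - 24*u*v - 9*u - 12*v^3 + 3*v^2 + 3*v
  coeff of dv: -15*u^2*v - 9*u^2 - 44*u*v^2 - 21*u*v + 10*v^2
F^* omega = (-15*u*v^2 - 24*u*v - 9*u - 12*v^3 + 3*v^2 + 3*v) du + (-15*u^2*v - 9*u^2 - 44*u*v^2 - 21*u*v + 10*v^2) dv.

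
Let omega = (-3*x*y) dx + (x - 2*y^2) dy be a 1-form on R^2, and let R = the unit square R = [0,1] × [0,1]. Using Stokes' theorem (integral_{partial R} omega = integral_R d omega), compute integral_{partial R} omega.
integral_(partial R) omega = 5/2

Stokes: integral_partial_R omega = integral_R d omega with d omega = (∂Q/∂x - ∂P/∂y) dx ∧ dy.
  ∂Q/∂x = 1
  ∂P/∂y = -3*x
  integrand = ∂Q/∂x - ∂P/∂y = 3*x + 1.
Integrating over R: integral_0^1 integral_0^1 (3*x + 1) dx dy = 5/2.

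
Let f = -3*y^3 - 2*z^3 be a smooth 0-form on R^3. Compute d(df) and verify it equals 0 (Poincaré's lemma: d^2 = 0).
d(df) = 0

Step 1: df = sum_i (∂f/∂x_i) dx_i = (0) dx + (-9*y^2) dy + (-6*z^2) dz.
Step 2: Apply d again. Using the 1-form formula, the coefficient of dx ∧ dy in d(df) is ∂^2 f/∂x ∂y - ∂^2 f/∂y ∂x = (0) - (0) = 0 (equality of mixed partials for smooth f).
Similarly for dx ∧ dz and dy ∧ dz — all coefficients vanish. So d(df) = 0.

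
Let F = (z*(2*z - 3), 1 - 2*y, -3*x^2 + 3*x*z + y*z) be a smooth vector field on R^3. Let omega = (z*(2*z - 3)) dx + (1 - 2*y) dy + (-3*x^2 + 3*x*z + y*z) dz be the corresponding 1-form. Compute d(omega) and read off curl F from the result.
d(omega) = (z) dy ∧ dz + (6*x + z - 3) dz ∧ dx + (0) dx ∧ dy; curl F = (z, 6*x + z - 3, 0)

d omega = sum_{i<j} (∂f_j/∂x_i - ∂f_i/∂x_j) dx_i ∧ dx_j. Under the identification (dy ∧ dz, dz ∧ dx, dx ∧ dy) ↔ (e_x, e_y, e_z), the coefficients are exactly the components of curl F. Compute:
  ∂R/∂y - ∂Q/∂z = (z) - (0) = z
  ∂P/∂z - ∂R/∂x = (4*z - 3) - (-6*x + 3*z) = 6*x + z - 3
  ∂Q/∂x - ∂P/∂y = (0) - (0) = 0.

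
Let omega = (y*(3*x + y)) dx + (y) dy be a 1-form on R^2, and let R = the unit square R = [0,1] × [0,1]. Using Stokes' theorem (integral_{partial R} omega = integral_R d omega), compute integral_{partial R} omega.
integral_(partial R) omega = -5/2

Stokes: integral_partial_R omega = integral_R d omega with d omega = (∂Q/∂x - ∂P/∂y) dx ∧ dy.
  ∂Q/∂x = 0
  ∂P/∂y = 3*x + 2*y
  integrand = ∂Q/∂x - ∂P/∂y = -3*x - 2*y.
Integrating over R: integral_0^1 integral_0^1 (-3*x - 2*y) dx dy = -5/2.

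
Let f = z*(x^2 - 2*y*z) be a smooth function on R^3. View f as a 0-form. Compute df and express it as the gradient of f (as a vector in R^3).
df = (2*x*z) dx + (-2*z^2) dy + (x^2 - 4*y*z) dz; grad f = (2*x*z, -2*z^2, x^2 - 4*y*z)

For a 0-form f, d f = (∂f/∂x) dx + (∂f/∂y) dy + (∂f/∂z) dz. The components of the vector representation are exactly the entries of grad f in Cartesian coordinates:
  ∂f/∂x = 2*x*z
  ∂f/∂y = -2*z^2
  ∂f/∂z = x^2 - 4*y*z.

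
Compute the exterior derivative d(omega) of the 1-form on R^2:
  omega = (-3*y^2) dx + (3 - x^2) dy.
d(omega) = (-2*x + 6*y) dx ∧ dy

For a 1-form omega = sum_i f_i dx_i, the exterior derivative is
  d(omega) = sum_{i < j} (∂f_j/∂x_i - ∂f_i/∂x_j) dx_i ∧ dx_j.
  coefficient of dx ∧ dy: ∂f_2/∂x - ∂f_1/∂y = ∂(3 - x^2)/∂x - ∂(-3*y^2)/∂y = -2*x + 6*y
Assembling: d(omega) = (-2*x + 6*y) dx ∧ dy.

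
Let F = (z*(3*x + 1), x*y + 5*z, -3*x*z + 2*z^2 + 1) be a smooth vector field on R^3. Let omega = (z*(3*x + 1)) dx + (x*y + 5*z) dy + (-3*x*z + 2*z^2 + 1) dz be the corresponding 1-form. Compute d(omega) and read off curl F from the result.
d(omega) = (-5) dy ∧ dz + (3*x + 3*z + 1) dz ∧ dx + (y) dx ∧ dy; curl F = (-5, 3*x + 3*z + 1, y)

d omega = sum_{i<j} (∂f_j/∂x_i - ∂f_i/∂x_j) dx_i ∧ dx_j. Under the identification (dy ∧ dz, dz ∧ dx, dx ∧ dy) ↔ (e_x, e_y, e_z), the coefficients are exactly the components of curl F. Compute:
  ∂R/∂y - ∂Q/∂z = (0) - (5) = -5
  ∂P/∂z - ∂R/∂x = (3*x + 1) - (-3*z) = 3*x + 3*z + 1
  ∂Q/∂x - ∂P/∂y = (y) - (0) = y.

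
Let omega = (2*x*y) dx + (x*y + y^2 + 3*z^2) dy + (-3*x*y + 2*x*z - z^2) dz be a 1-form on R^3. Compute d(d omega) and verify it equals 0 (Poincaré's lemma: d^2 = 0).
d(d omega) = 0

Step 1: d omega = sum_{i<j} (∂f_j/∂x_i - ∂f_i/∂x_j) dx_i ∧ dx_j:
  coeff of dx ∧ dy: -2*x + y
  coeff of dx ∧ dz: -3*y + 2*z
  coeff of dy ∧ dz: -3*x - 6*z
Step 2: Apply d again to each 2-form coefficient. The only possible 3-form in R^3 is dx ∧ dy ∧ dz, with coefficient
  ∂(coeff of dy∧dz)/∂x - ∂(coeff of dx∧dz)/∂y + ∂(coeff of dx∧dy)/∂z
  = ∂/∂x (-3*x - 6*z) - ∂/∂y (-3*y + 2*z) + ∂/∂z (-2*x + y).
Each of these terms simplifies to sums of mixed partials that cancel in pairs. The result is 0 (by equality of mixed partials for smooth functions — Schwarz / Clairaut).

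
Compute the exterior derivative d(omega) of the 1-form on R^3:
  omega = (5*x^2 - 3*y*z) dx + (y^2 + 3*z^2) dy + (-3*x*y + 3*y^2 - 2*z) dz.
d(omega) = (3*z) dx ∧ dy + (-3*x + 6*y - 6*z) dy ∧ dz

For a 1-form omega = sum_i f_i dx_i, the exterior derivative is
  d(omega) = sum_{i < j} (∂f_j/∂x_i - ∂f_i/∂x_j) dx_i ∧ dx_j.
  coefficient of dx ∧ dy: ∂f_2/∂x - ∂f_1/∂y = ∂(y^2 + 3*z^2)/∂x - ∂(5*x^2 - 3*y*z)/∂y = 3*z
  coefficient of dy ∧ dz: ∂f_3/∂y - ∂f_2/∂z = ∂(-3*x*y + 3*y^2 - 2*z)/∂y - ∂(y^2 + 3*z^2)/∂z = -3*x + 6*y - 6*z
Assembling: d(omega) = (3*z) dx ∧ dy + (-3*x + 6*y - 6*z) dy ∧ dz.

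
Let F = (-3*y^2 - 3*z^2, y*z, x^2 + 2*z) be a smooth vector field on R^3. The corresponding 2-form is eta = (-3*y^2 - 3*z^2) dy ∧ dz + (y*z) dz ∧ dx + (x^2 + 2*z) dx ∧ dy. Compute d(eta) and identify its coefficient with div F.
d(eta) = (z + 2) dx ∧ dy ∧ dz; div F = z + 2

For a 2-form in R^3 of the form above, applying d gives a 3-form with coefficient ∂P/∂x + ∂Q/∂y + ∂R/∂z:
  ∂P/∂x = 0
  ∂Q/∂y = z
  ∂R/∂z = 2
Sum = z + 2, which is exactly div F.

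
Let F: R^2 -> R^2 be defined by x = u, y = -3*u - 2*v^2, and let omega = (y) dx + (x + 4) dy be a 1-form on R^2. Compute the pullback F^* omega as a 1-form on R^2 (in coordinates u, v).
F^* omega = (-6*u - 2*v^2 - 12) du + (4*v*(-u - 4)) dv

Using F^*(f dg) = (f ∘ F) d(g ∘ F), substitute each coordinate x_i by F_i(u, v) in f_i, and replace dx_i by d F_i = (∂F_i/∂u) du + (∂F_i/∂v) dv.
  For the x component: f_1(F) = -3*u - 2*v^2; d F_1 = (1) du + (0) dv
  For the y component: f_2(F) = u + 4; d F_2 = (-3) du + (-4*v) dv
Combining and collecting du, dv coefficients:
  coeff of du: -6*u - 2*v^2 - 12
  coeff of dv: 4*v*(-u - 4)
F^* omega = (-6*u - 2*v^2 - 12) du + (4*v*(-u - 4)) dv.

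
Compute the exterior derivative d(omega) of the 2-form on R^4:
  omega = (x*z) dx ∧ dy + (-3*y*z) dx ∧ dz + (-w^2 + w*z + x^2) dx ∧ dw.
d(omega) = (x + 3*z) dx ∧ dy ∧ dz + (-w) dx ∧ dz ∧ dw

For a 2-form omega = sum_{i<j} g_{ij} dx_i ∧ dx_j, the exterior derivative is
  d(omega) = sum_{i<j} d(g_{ij}) ∧ dx_i ∧ dx_j = sum_{i<j, k} (∂g_{ij}/∂x_k) dx_k ∧ dx_i ∧ dx_j.
Expand each term, using dx_k ∧ dx_i ∧ dx_j = sgn(permutation) dx_{(a)} ∧ dx_{(b)} ∧ dx_{(c)} with (a < b < c) sorted:
  d(x*z) includes (∂/∂z)(x*z) dz = (x) dz, which multiplied by dx ∧ dy gives (x) dx ∧ dy ∧ dz
  d(-3*y*z) includes (∂/∂y)(-3*y*z) dy = (-3*z) dy, which multiplied by dx ∧ dz gives (3*z) dx ∧ dy ∧ dz
  d(-w^2 + w*z + x^2) includes (∂/∂z)(-w^2 + w*z + x^2) dz = (w) dz, which multiplied by dx ∧ dw gives (-w) dx ∧ dz ∧ dw
Collecting like 3-forms: d(omega) = (x + 3*z) dx ∧ dy ∧ dz + (-w) dx ∧ dz ∧ dw.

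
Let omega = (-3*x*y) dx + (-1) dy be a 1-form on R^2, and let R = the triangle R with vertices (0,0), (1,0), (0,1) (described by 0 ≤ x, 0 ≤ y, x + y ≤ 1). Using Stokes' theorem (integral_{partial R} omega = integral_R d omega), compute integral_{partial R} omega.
integral_(partial R) omega = 1/2

Stokes: integral_partial_R omega = integral_R d omega with d omega = (∂Q/∂x - ∂P/∂y) dx ∧ dy.
  ∂Q/∂x = 0
  ∂P/∂y = -3*x
  integrand = ∂Q/∂x - ∂P/∂y = 3*x.
Integrating over R: integral_0^1 integral_0^{1-x} (3*x) dy dx = 1/2.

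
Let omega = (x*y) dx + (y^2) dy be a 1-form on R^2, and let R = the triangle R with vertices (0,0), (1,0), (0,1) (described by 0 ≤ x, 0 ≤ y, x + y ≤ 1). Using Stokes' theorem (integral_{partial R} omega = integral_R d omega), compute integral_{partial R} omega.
integral_(partial R) omega = -1/6

Stokes: integral_partial_R omega = integral_R d omega with d omega = (∂Q/∂x - ∂P/∂y) dx ∧ dy.
  ∂Q/∂x = 0
  ∂P/∂y = x
  integrand = ∂Q/∂x - ∂P/∂y = -x.
Integrating over R: integral_0^1 integral_0^{1-x} (-x) dy dx = -1/6.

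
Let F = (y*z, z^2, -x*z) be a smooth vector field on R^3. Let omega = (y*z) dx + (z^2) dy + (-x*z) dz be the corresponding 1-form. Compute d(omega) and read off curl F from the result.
d(omega) = (-2*z) dy ∧ dz + (y + z) dz ∧ dx + (-z) dx ∧ dy; curl F = (-2*z, y + z, -z)

d omega = sum_{i<j} (∂f_j/∂x_i - ∂f_i/∂x_j) dx_i ∧ dx_j. Under the identification (dy ∧ dz, dz ∧ dx, dx ∧ dy) ↔ (e_x, e_y, e_z), the coefficients are exactly the components of curl F. Compute:
  ∂R/∂y - ∂Q/∂z = (0) - (2*z) = -2*z
  ∂P/∂z - ∂R/∂x = (y) - (-z) = y + z
  ∂Q/∂x - ∂P/∂y = (0) - (z) = -z.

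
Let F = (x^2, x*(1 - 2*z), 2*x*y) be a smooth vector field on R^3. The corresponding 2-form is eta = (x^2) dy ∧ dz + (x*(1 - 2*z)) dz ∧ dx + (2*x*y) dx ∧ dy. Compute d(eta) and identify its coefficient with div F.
d(eta) = (2*x) dx ∧ dy ∧ dz; div F = 2*x

For a 2-form in R^3 of the form above, applying d gives a 3-form with coefficient ∂P/∂x + ∂Q/∂y + ∂R/∂z:
  ∂P/∂x = 2*x
  ∂Q/∂y = 0
  ∂R/∂z = 0
Sum = 2*x, which is exactly div F.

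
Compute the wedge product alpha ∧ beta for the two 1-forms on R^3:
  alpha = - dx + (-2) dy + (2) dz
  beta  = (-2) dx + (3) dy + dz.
alpha ∧ beta = (-7) dx ∧ dy + (3) dx ∧ dz + (-8) dy ∧ dz

Distribute the wedge, using dx_i ∧ dx_j = -dx_j ∧ dx_i and dx_i ∧ dx_i = 0. For each pair (i, j) with i < j, the coefficient of dx_i ∧ dx_j in alpha ∧ beta is (alpha_i * beta_j - alpha_j * beta_i). Collecting: alpha ∧ beta = (-7) dx ∧ dy + (3) dx ∧ dz + (-8) dy ∧ dz.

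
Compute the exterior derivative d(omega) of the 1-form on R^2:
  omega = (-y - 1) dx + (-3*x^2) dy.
d(omega) = (1 - 6*x) dx ∧ dy

For a 1-form omega = sum_i f_i dx_i, the exterior derivative is
  d(omega) = sum_{i < j} (∂f_j/∂x_i - ∂f_i/∂x_j) dx_i ∧ dx_j.
  coefficient of dx ∧ dy: ∂f_2/∂x - ∂f_1/∂y = ∂(-3*x^2)/∂x - ∂(-y - 1)/∂y = 1 - 6*x
Assembling: d(omega) = (1 - 6*x) dx ∧ dy.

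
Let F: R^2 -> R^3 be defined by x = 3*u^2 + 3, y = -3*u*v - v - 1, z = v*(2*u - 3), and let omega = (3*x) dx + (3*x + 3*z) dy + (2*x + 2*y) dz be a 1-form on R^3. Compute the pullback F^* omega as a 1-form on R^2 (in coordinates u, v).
F^* omega = (54*u^3 - 15*u^2*v - 30*u*v^2 + 54*u + 23*v^2 - 19*v) du + (-15*u^3 - 30*u^2*v - 27*u^2 + 35*u*v - 19*u + 15*v - 21) dv

Using F^*(f dg) = (f ∘ F) d(g ∘ F), substitute each coordinate x_i by F_i(u, v) in f_i, and replace dx_i by d F_i = (∂F_i/∂u) du + (∂F_i/∂v) dv.
  For the x component: f_1(F) = 9*u^2 + 9; d F_1 = (6*u) du + (0) dv
  For the y component: f_2(F) = 9*u^2 + 6*u*v - 9*v + 9; d F_2 = (-3*v) du + (-3*u - 1) dv
  For the z component: f_3(F) = 6*u^2 - 6*u*v - 2*v + 4; d F_3 = (2*v) du + (2*u - 3) dv
Combining and collecting du, dv coefficients:
  coeff of du: 54*u^3 - 15*u^2*v - 30*u*v^2 + 54*u + 23*v^2 - 19*v
  coeff of dv: -15*u^3 - 30*u^2*v - 27*u^2 + 35*u*v - 19*u + 15*v - 21
F^* omega = (54*u^3 - 15*u^2*v - 30*u*v^2 + 54*u + 23*v^2 - 19*v) du + (-15*u^3 - 30*u^2*v - 27*u^2 + 35*u*v - 19*u + 15*v - 21) dv.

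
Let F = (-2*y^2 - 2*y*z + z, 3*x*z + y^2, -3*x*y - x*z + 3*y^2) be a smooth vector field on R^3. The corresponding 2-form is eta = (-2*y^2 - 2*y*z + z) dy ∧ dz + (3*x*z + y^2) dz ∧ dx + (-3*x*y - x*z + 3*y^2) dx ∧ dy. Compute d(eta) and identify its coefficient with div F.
d(eta) = (-x + 2*y) dx ∧ dy ∧ dz; div F = -x + 2*y

For a 2-form in R^3 of the form above, applying d gives a 3-form with coefficient ∂P/∂x + ∂Q/∂y + ∂R/∂z:
  ∂P/∂x = 0
  ∂Q/∂y = 2*y
  ∂R/∂z = -x
Sum = -x + 2*y, which is exactly div F.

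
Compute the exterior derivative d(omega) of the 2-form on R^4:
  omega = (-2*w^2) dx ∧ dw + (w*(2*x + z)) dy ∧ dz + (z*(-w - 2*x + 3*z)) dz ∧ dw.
d(omega) = (2*w) dx ∧ dy ∧ dz + (2*x + z) dy ∧ dz ∧ dw + (-2*z) dx ∧ dz ∧ dw

For a 2-form omega = sum_{i<j} g_{ij} dx_i ∧ dx_j, the exterior derivative is
  d(omega) = sum_{i<j} d(g_{ij}) ∧ dx_i ∧ dx_j = sum_{i<j, k} (∂g_{ij}/∂x_k) dx_k ∧ dx_i ∧ dx_j.
Expand each term, using dx_k ∧ dx_i ∧ dx_j = sgn(permutation) dx_{(a)} ∧ dx_{(b)} ∧ dx_{(c)} with (a < b < c) sorted:
  d(w*(2*x + z)) includes (∂/∂x)(w*(2*x + z)) dx = (2*w) dx, which multiplied by dy ∧ dz gives (2*w) dx ∧ dy ∧ dz
  d(w*(2*x + z)) includes (∂/∂w)(w*(2*x + z)) dw = (2*x + z) dw, which multiplied by dy ∧ dz gives (2*x + z) dy ∧ dz ∧ dw
  d(z*(-w - 2*x + 3*z)) includes (∂/∂x)(z*(-w - 2*x + 3*z)) dx = (-2*z) dx, which multiplied by dz ∧ dw gives (-2*z) dx ∧ dz ∧ dw
Collecting like 3-forms: d(omega) = (2*w) dx ∧ dy ∧ dz + (2*x + z) dy ∧ dz ∧ dw + (-2*z) dx ∧ dz ∧ dw.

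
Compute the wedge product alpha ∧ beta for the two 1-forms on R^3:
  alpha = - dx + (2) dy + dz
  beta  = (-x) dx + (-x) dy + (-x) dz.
alpha ∧ beta = (3*x) dx ∧ dy + (2*x) dx ∧ dz + (-x) dy ∧ dz

Distribute the wedge, using dx_i ∧ dx_j = -dx_j ∧ dx_i and dx_i ∧ dx_i = 0. For each pair (i, j) with i < j, the coefficient of dx_i ∧ dx_j in alpha ∧ beta is (alpha_i * beta_j - alpha_j * beta_i). Collecting: alpha ∧ beta = (3*x) dx ∧ dy + (2*x) dx ∧ dz + (-x) dy ∧ dz.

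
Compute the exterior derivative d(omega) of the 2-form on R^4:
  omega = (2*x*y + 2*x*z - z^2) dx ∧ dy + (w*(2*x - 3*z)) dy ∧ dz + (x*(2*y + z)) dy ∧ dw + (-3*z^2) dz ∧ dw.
d(omega) = (2*w + 2*x - 2*z) dx ∧ dy ∧ dz + (x - 3*z) dy ∧ dz ∧ dw + (2*y + z) dx ∧ dy ∧ dw

For a 2-form omega = sum_{i<j} g_{ij} dx_i ∧ dx_j, the exterior derivative is
  d(omega) = sum_{i<j} d(g_{ij}) ∧ dx_i ∧ dx_j = sum_{i<j, k} (∂g_{ij}/∂x_k) dx_k ∧ dx_i ∧ dx_j.
Expand each term, using dx_k ∧ dx_i ∧ dx_j = sgn(permutation) dx_{(a)} ∧ dx_{(b)} ∧ dx_{(c)} with (a < b < c) sorted:
  d(2*x*y + 2*x*z - z^2) includes (∂/∂z)(2*x*y + 2*x*z - z^2) dz = (2*x - 2*z) dz, which multiplied by dx ∧ dy gives (2*x - 2*z) dx ∧ dy ∧ dz
  d(w*(2*x - 3*z)) includes (∂/∂x)(w*(2*x - 3*z)) dx = (2*w) dx, which multiplied by dy ∧ dz gives (2*w) dx ∧ dy ∧ dz
  d(w*(2*x - 3*z)) includes (∂/∂w)(w*(2*x - 3*z)) dw = (2*x - 3*z) dw, which multiplied by dy ∧ dz gives (2*x - 3*z) dy ∧ dz ∧ dw
  d(x*(2*y + z)) includes (∂/∂x)(x*(2*y + z)) dx = (2*y + z) dx, which multiplied by dy ∧ dw gives (2*y + z) dx ∧ dy ∧ dw
  d(x*(2*y + z)) includes (∂/∂z)(x*(2*y + z)) dz = (x) dz, which multiplied by dy ∧ dw gives (-x) dy ∧ dz ∧ dw
Collecting like 3-forms: d(omega) = (2*w + 2*x - 2*z) dx ∧ dy ∧ dz + (x - 3*z) dy ∧ dz ∧ dw + (2*y + z) dx ∧ dy ∧ dw.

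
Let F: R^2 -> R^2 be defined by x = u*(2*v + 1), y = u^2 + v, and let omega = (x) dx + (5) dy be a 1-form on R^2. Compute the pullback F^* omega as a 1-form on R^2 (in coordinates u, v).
F^* omega = (u*(4*v^2 + 4*v + 11)) du + (4*u^2*v + 2*u^2 + 5) dv

Using F^*(f dg) = (f ∘ F) d(g ∘ F), substitute each coordinate x_i by F_i(u, v) in f_i, and replace dx_i by d F_i = (∂F_i/∂u) du + (∂F_i/∂v) dv.
  For the x component: f_1(F) = u*(2*v + 1); d F_1 = (2*v + 1) du + (2*u) dv
  For the y component: f_2(F) = 5; d F_2 = (2*u) du + (1) dv
Combining and collecting du, dv coefficients:
  coeff of du: u*(4*v^2 + 4*v + 11)
  coeff of dv: 4*u^2*v + 2*u^2 + 5
F^* omega = (u*(4*v^2 + 4*v + 11)) du + (4*u^2*v + 2*u^2 + 5) dv.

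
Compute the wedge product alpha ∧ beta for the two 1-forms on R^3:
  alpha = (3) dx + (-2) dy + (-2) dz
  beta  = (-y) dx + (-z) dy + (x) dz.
alpha ∧ beta = (-2*y - 3*z) dx ∧ dy + (3*x - 2*y) dx ∧ dz + (-2*x - 2*z) dy ∧ dz

Distribute the wedge, using dx_i ∧ dx_j = -dx_j ∧ dx_i and dx_i ∧ dx_i = 0. For each pair (i, j) with i < j, the coefficient of dx_i ∧ dx_j in alpha ∧ beta is (alpha_i * beta_j - alpha_j * beta_i). Collecting: alpha ∧ beta = (-2*y - 3*z) dx ∧ dy + (3*x - 2*y) dx ∧ dz + (-2*x - 2*z) dy ∧ dz.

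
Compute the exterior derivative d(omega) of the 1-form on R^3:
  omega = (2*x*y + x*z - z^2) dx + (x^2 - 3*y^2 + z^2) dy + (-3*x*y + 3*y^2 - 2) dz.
d(omega) = (-x - 3*y + 2*z) dx ∧ dz + (-3*x + 6*y - 2*z) dy ∧ dz

For a 1-form omega = sum_i f_i dx_i, the exterior derivative is
  d(omega) = sum_{i < j} (∂f_j/∂x_i - ∂f_i/∂x_j) dx_i ∧ dx_j.
  coefficient of dx ∧ dz: ∂f_3/∂x - ∂f_1/∂z = ∂(-3*x*y + 3*y^2 - 2)/∂x - ∂(2*x*y + x*z - z^2)/∂z = -x - 3*y + 2*z
  coefficient of dy ∧ dz: ∂f_3/∂y - ∂f_2/∂z = ∂(-3*x*y + 3*y^2 - 2)/∂y - ∂(x^2 - 3*y^2 + z^2)/∂z = -3*x + 6*y - 2*z
Assembling: d(omega) = (-x - 3*y + 2*z) dx ∧ dz + (-3*x + 6*y - 2*z) dy ∧ dz.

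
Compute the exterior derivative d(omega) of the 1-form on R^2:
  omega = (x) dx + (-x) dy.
d(omega) = (-1) dx ∧ dy

For a 1-form omega = sum_i f_i dx_i, the exterior derivative is
  d(omega) = sum_{i < j} (∂f_j/∂x_i - ∂f_i/∂x_j) dx_i ∧ dx_j.
  coefficient of dx ∧ dy: ∂f_2/∂x - ∂f_1/∂y = ∂(-x)/∂x - ∂(x)/∂y = -1
Assembling: d(omega) = (-1) dx ∧ dy.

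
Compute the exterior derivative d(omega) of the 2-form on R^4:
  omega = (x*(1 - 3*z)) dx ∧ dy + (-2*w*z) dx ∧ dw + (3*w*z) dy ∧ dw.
d(omega) = (-3*x) dx ∧ dy ∧ dz + (2*w) dx ∧ dz ∧ dw + (-3*w) dy ∧ dz ∧ dw

For a 2-form omega = sum_{i<j} g_{ij} dx_i ∧ dx_j, the exterior derivative is
  d(omega) = sum_{i<j} d(g_{ij}) ∧ dx_i ∧ dx_j = sum_{i<j, k} (∂g_{ij}/∂x_k) dx_k ∧ dx_i ∧ dx_j.
Expand each term, using dx_k ∧ dx_i ∧ dx_j = sgn(permutation) dx_{(a)} ∧ dx_{(b)} ∧ dx_{(c)} with (a < b < c) sorted:
  d(x*(1 - 3*z)) includes (∂/∂z)(x*(1 - 3*z)) dz = (-3*x) dz, which multiplied by dx ∧ dy gives (-3*x) dx ∧ dy ∧ dz
  d(-2*w*z) includes (∂/∂z)(-2*w*z) dz = (-2*w) dz, which multiplied by dx ∧ dw gives (2*w) dx ∧ dz ∧ dw
  d(3*w*z) includes (∂/∂z)(3*w*z) dz = (3*w) dz, which multiplied by dy ∧ dw gives (-3*w) dy ∧ dz ∧ dw
Collecting like 3-forms: d(omega) = (-3*x) dx ∧ dy ∧ dz + (2*w) dx ∧ dz ∧ dw + (-3*w) dy ∧ dz ∧ dw.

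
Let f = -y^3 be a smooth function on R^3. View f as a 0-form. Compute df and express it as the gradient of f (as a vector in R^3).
df = (0) dx + (-3*y^2) dy + (0) dz; grad f = (0, -3*y^2, 0)

For a 0-form f, d f = (∂f/∂x) dx + (∂f/∂y) dy + (∂f/∂z) dz. The components of the vector representation are exactly the entries of grad f in Cartesian coordinates:
  ∂f/∂x = 0
  ∂f/∂y = -3*y^2
  ∂f/∂z = 0.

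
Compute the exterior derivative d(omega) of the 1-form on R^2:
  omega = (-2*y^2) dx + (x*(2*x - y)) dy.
d(omega) = (4*x + 3*y) dx ∧ dy

For a 1-form omega = sum_i f_i dx_i, the exterior derivative is
  d(omega) = sum_{i < j} (∂f_j/∂x_i - ∂f_i/∂x_j) dx_i ∧ dx_j.
  coefficient of dx ∧ dy: ∂f_2/∂x - ∂f_1/∂y = ∂(x*(2*x - y))/∂x - ∂(-2*y^2)/∂y = 4*x + 3*y
Assembling: d(omega) = (4*x + 3*y) dx ∧ dy.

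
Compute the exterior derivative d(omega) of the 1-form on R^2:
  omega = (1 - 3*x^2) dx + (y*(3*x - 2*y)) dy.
d(omega) = (3*y) dx ∧ dy

For a 1-form omega = sum_i f_i dx_i, the exterior derivative is
  d(omega) = sum_{i < j} (∂f_j/∂x_i - ∂f_i/∂x_j) dx_i ∧ dx_j.
  coefficient of dx ∧ dy: ∂f_2/∂x - ∂f_1/∂y = ∂(y*(3*x - 2*y))/∂x - ∂(1 - 3*x^2)/∂y = 3*y
Assembling: d(omega) = (3*y) dx ∧ dy.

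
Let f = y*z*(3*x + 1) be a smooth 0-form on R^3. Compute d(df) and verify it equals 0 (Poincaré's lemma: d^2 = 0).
d(df) = 0

Step 1: df = sum_i (∂f/∂x_i) dx_i = (3*y*z) dx + (z*(3*x + 1)) dy + (y*(3*x + 1)) dz.
Step 2: Apply d again. Using the 1-form formula, the coefficient of dx ∧ dy in d(df) is ∂^2 f/∂x ∂y - ∂^2 f/∂y ∂x = (3*z) - (3*z) = 0 (equality of mixed partials for smooth f).
Similarly for dx ∧ dz and dy ∧ dz — all coefficients vanish. So d(df) = 0.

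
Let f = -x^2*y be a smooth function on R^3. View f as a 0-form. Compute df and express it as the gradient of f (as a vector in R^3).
df = (-2*x*y) dx + (-x^2) dy + (0) dz; grad f = (-2*x*y, -x^2, 0)

For a 0-form f, d f = (∂f/∂x) dx + (∂f/∂y) dy + (∂f/∂z) dz. The components of the vector representation are exactly the entries of grad f in Cartesian coordinates:
  ∂f/∂x = -2*x*y
  ∂f/∂y = -x^2
  ∂f/∂z = 0.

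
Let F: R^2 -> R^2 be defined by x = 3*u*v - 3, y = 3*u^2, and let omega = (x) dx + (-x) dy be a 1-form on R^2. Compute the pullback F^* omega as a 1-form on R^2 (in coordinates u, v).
F^* omega = (-18*u^2*v + 9*u*v^2 + 18*u - 9*v) du + (9*u*(u*v - 1)) dv

Using F^*(f dg) = (f ∘ F) d(g ∘ F), substitute each coordinate x_i by F_i(u, v) in f_i, and replace dx_i by d F_i = (∂F_i/∂u) du + (∂F_i/∂v) dv.
  For the x component: f_1(F) = 3*u*v - 3; d F_1 = (3*v) du + (3*u) dv
  For the y component: f_2(F) = -3*u*v + 3; d F_2 = (6*u) du + (0) dv
Combining and collecting du, dv coefficients:
  coeff of du: -18*u^2*v + 9*u*v^2 + 18*u - 9*v
  coeff of dv: 9*u*(u*v - 1)
F^* omega = (-18*u^2*v + 9*u*v^2 + 18*u - 9*v) du + (9*u*(u*v - 1)) dv.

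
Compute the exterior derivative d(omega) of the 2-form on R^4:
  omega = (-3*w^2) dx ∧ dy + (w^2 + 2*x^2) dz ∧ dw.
d(omega) = (-6*w) dx ∧ dy ∧ dw + (4*x) dx ∧ dz ∧ dw

For a 2-form omega = sum_{i<j} g_{ij} dx_i ∧ dx_j, the exterior derivative is
  d(omega) = sum_{i<j} d(g_{ij}) ∧ dx_i ∧ dx_j = sum_{i<j, k} (∂g_{ij}/∂x_k) dx_k ∧ dx_i ∧ dx_j.
Expand each term, using dx_k ∧ dx_i ∧ dx_j = sgn(permutation) dx_{(a)} ∧ dx_{(b)} ∧ dx_{(c)} with (a < b < c) sorted:
  d(-3*w^2) includes (∂/∂w)(-3*w^2) dw = (-6*w) dw, which multiplied by dx ∧ dy gives (-6*w) dx ∧ dy ∧ dw
  d(w^2 + 2*x^2) includes (∂/∂x)(w^2 + 2*x^2) dx = (4*x) dx, which multiplied by dz ∧ dw gives (4*x) dx ∧ dz ∧ dw
Collecting like 3-forms: d(omega) = (-6*w) dx ∧ dy ∧ dw + (4*x) dx ∧ dz ∧ dw.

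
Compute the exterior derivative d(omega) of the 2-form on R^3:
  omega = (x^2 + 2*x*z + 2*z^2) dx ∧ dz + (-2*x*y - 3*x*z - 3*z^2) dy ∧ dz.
d(omega) = (-2*y - 3*z) dx ∧ dy ∧ dz

For a 2-form omega = sum_{i<j} g_{ij} dx_i ∧ dx_j, the exterior derivative is
  d(omega) = sum_{i<j} d(g_{ij}) ∧ dx_i ∧ dx_j = sum_{i<j, k} (∂g_{ij}/∂x_k) dx_k ∧ dx_i ∧ dx_j.
Expand each term, using dx_k ∧ dx_i ∧ dx_j = sgn(permutation) dx_{(a)} ∧ dx_{(b)} ∧ dx_{(c)} with (a < b < c) sorted:
  d(-2*x*y - 3*x*z - 3*z^2) includes (∂/∂x)(-2*x*y - 3*x*z - 3*z^2) dx = (-2*y - 3*z) dx, which multiplied by dy ∧ dz gives (-2*y - 3*z) dx ∧ dy ∧ dz
Collecting like 3-forms: d(omega) = (-2*y - 3*z) dx ∧ dy ∧ dz.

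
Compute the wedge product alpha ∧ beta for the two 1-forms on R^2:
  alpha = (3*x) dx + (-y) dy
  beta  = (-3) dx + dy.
alpha ∧ beta = (3*x - 3*y) dx ∧ dy

Distribute the wedge, using dx_i ∧ dx_j = -dx_j ∧ dx_i and dx_i ∧ dx_i = 0. For each pair (i, j) with i < j, the coefficient of dx_i ∧ dx_j in alpha ∧ beta is (alpha_i * beta_j - alpha_j * beta_i). Collecting: alpha ∧ beta = (3*x - 3*y) dx ∧ dy.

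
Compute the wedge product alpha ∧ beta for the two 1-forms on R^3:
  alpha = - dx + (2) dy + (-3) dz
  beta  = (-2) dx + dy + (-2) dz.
alpha ∧ beta = (3) dx ∧ dy + (-4) dx ∧ dz + (-1) dy ∧ dz

Distribute the wedge, using dx_i ∧ dx_j = -dx_j ∧ dx_i and dx_i ∧ dx_i = 0. For each pair (i, j) with i < j, the coefficient of dx_i ∧ dx_j in alpha ∧ beta is (alpha_i * beta_j - alpha_j * beta_i). Collecting: alpha ∧ beta = (3) dx ∧ dy + (-4) dx ∧ dz + (-1) dy ∧ dz.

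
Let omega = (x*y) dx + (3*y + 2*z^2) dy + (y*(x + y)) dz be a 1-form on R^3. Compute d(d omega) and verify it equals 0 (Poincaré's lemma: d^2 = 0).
d(d omega) = 0

Step 1: d omega = sum_{i<j} (∂f_j/∂x_i - ∂f_i/∂x_j) dx_i ∧ dx_j:
  coeff of dx ∧ dy: -x
  coeff of dx ∧ dz: y
  coeff of dy ∧ dz: x + 2*y - 4*z
Step 2: Apply d again to each 2-form coefficient. The only possible 3-form in R^3 is dx ∧ dy ∧ dz, with coefficient
  ∂(coeff of dy∧dz)/∂x - ∂(coeff of dx∧dz)/∂y + ∂(coeff of dx∧dy)/∂z
  = ∂/∂x (x + 2*y - 4*z) - ∂/∂y (y) + ∂/∂z (-x).
Each of these terms simplifies to sums of mixed partials that cancel in pairs. The result is 0 (by equality of mixed partials for smooth functions — Schwarz / Clairaut).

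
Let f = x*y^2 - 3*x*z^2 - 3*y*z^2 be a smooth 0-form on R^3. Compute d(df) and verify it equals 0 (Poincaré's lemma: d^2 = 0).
d(df) = 0

Step 1: df = sum_i (∂f/∂x_i) dx_i = (y^2 - 3*z^2) dx + (2*x*y - 3*z^2) dy + (6*z*(-x - y)) dz.
Step 2: Apply d again. Using the 1-form formula, the coefficient of dx ∧ dy in d(df) is ∂^2 f/∂x ∂y - ∂^2 f/∂y ∂x = (2*y) - (2*y) = 0 (equality of mixed partials for smooth f).
Similarly for dx ∧ dz and dy ∧ dz — all coefficients vanish. So d(df) = 0.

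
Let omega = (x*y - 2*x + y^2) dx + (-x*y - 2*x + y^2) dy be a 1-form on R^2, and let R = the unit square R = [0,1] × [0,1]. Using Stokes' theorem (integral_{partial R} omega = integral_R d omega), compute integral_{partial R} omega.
integral_(partial R) omega = -4

Stokes: integral_partial_R omega = integral_R d omega with d omega = (∂Q/∂x - ∂P/∂y) dx ∧ dy.
  ∂Q/∂x = -y - 2
  ∂P/∂y = x + 2*y
  integrand = ∂Q/∂x - ∂P/∂y = -x - 3*y - 2.
Integrating over R: integral_0^1 integral_0^1 (-x - 3*y - 2) dx dy = -4.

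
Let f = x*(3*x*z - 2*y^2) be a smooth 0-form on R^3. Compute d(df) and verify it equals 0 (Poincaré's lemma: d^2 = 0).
d(df) = 0

Step 1: df = sum_i (∂f/∂x_i) dx_i = (6*x*z - 2*y^2) dx + (-4*x*y) dy + (3*x^2) dz.
Step 2: Apply d again. Using the 1-form formula, the coefficient of dx ∧ dy in d(df) is ∂^2 f/∂x ∂y - ∂^2 f/∂y ∂x = (-4*y) - (-4*y) = 0 (equality of mixed partials for smooth f).
Similarly for dx ∧ dz and dy ∧ dz — all coefficients vanish. So d(df) = 0.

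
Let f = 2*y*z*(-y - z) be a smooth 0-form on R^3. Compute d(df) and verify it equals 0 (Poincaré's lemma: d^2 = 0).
d(df) = 0

Step 1: df = sum_i (∂f/∂x_i) dx_i = (0) dx + (2*z*(-2*y - z)) dy + (2*y*(-y - 2*z)) dz.
Step 2: Apply d again. Using the 1-form formula, the coefficient of dx ∧ dy in d(df) is ∂^2 f/∂x ∂y - ∂^2 f/∂y ∂x = (0) - (0) = 0 (equality of mixed partials for smooth f).
Similarly for dx ∧ dz and dy ∧ dz — all coefficients vanish. So d(df) = 0.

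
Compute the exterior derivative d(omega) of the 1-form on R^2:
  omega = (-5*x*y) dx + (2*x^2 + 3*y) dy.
d(omega) = (9*x) dx ∧ dy

For a 1-form omega = sum_i f_i dx_i, the exterior derivative is
  d(omega) = sum_{i < j} (∂f_j/∂x_i - ∂f_i/∂x_j) dx_i ∧ dx_j.
  coefficient of dx ∧ dy: ∂f_2/∂x - ∂f_1/∂y = ∂(2*x^2 + 3*y)/∂x - ∂(-5*x*y)/∂y = 9*x
Assembling: d(omega) = (9*x) dx ∧ dy.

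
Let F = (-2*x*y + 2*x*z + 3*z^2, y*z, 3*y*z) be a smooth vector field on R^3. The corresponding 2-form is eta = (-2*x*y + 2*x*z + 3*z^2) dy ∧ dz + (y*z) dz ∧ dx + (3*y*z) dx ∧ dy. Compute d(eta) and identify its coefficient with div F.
d(eta) = (y + 3*z) dx ∧ dy ∧ dz; div F = y + 3*z

For a 2-form in R^3 of the form above, applying d gives a 3-form with coefficient ∂P/∂x + ∂Q/∂y + ∂R/∂z:
  ∂P/∂x = -2*y + 2*z
  ∂Q/∂y = z
  ∂R/∂z = 3*y
Sum = y + 3*z, which is exactly div F.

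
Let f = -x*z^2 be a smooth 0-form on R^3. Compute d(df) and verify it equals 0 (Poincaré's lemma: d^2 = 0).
d(df) = 0

Step 1: df = sum_i (∂f/∂x_i) dx_i = (-z^2) dx + (0) dy + (-2*x*z) dz.
Step 2: Apply d again. Using the 1-form formula, the coefficient of dx ∧ dy in d(df) is ∂^2 f/∂x ∂y - ∂^2 f/∂y ∂x = (0) - (0) = 0 (equality of mixed partials for smooth f).
Similarly for dx ∧ dz and dy ∧ dz — all coefficients vanish. So d(df) = 0.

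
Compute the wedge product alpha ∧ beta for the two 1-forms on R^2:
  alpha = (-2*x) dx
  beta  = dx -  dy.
alpha ∧ beta = (2*x) dx ∧ dy

Distribute the wedge, using dx_i ∧ dx_j = -dx_j ∧ dx_i and dx_i ∧ dx_i = 0. For each pair (i, j) with i < j, the coefficient of dx_i ∧ dx_j in alpha ∧ beta is (alpha_i * beta_j - alpha_j * beta_i). Collecting: alpha ∧ beta = (2*x) dx ∧ dy.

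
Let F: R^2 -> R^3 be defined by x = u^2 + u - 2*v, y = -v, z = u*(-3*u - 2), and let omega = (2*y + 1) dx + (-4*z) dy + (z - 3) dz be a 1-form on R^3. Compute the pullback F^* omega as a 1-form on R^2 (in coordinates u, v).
F^* omega = (18*u^3 + 18*u^2 - 4*u*v + 24*u - 2*v + 7) du + (-12*u^2 - 8*u + 4*v - 2) dv

Using F^*(f dg) = (f ∘ F) d(g ∘ F), substitute each coordinate x_i by F_i(u, v) in f_i, and replace dx_i by d F_i = (∂F_i/∂u) du + (∂F_i/∂v) dv.
  For the x component: f_1(F) = 1 - 2*v; d F_1 = (2*u + 1) du + (-2) dv
  For the y component: f_2(F) = 4*u*(3*u + 2); d F_2 = (0) du + (-1) dv
  For the z component: f_3(F) = -3*u^2 - 2*u - 3; d F_3 = (-6*u - 2) du + (0) dv
Combining and collecting du, dv coefficients:
  coeff of du: 18*u^3 + 18*u^2 - 4*u*v + 24*u - 2*v + 7
  coeff of dv: -12*u^2 - 8*u + 4*v - 2
F^* omega = (18*u^3 + 18*u^2 - 4*u*v + 24*u - 2*v + 7) du + (-12*u^2 - 8*u + 4*v - 2) dv.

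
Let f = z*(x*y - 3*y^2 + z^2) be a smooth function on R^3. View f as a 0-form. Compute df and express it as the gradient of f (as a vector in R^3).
df = (y*z) dx + (z*(x - 6*y)) dy + (x*y - 3*y^2 + 3*z^2) dz; grad f = (y*z, z*(x - 6*y), x*y - 3*y^2 + 3*z^2)

For a 0-form f, d f = (∂f/∂x) dx + (∂f/∂y) dy + (∂f/∂z) dz. The components of the vector representation are exactly the entries of grad f in Cartesian coordinates:
  ∂f/∂x = y*z
  ∂f/∂y = z*(x - 6*y)
  ∂f/∂z = x*y - 3*y^2 + 3*z^2.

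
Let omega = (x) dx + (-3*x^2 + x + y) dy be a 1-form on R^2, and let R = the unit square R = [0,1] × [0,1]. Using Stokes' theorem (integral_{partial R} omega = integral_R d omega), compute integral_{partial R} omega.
integral_(partial R) omega = -2

Stokes: integral_partial_R omega = integral_R d omega with d omega = (∂Q/∂x - ∂P/∂y) dx ∧ dy.
  ∂Q/∂x = 1 - 6*x
  ∂P/∂y = 0
  integrand = ∂Q/∂x - ∂P/∂y = 1 - 6*x.
Integrating over R: integral_0^1 integral_0^1 (1 - 6*x) dx dy = -2.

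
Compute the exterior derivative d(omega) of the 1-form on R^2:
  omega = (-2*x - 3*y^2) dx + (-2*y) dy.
d(omega) = (6*y) dx ∧ dy

For a 1-form omega = sum_i f_i dx_i, the exterior derivative is
  d(omega) = sum_{i < j} (∂f_j/∂x_i - ∂f_i/∂x_j) dx_i ∧ dx_j.
  coefficient of dx ∧ dy: ∂f_2/∂x - ∂f_1/∂y = ∂(-2*y)/∂x - ∂(-2*x - 3*y^2)/∂y = 6*y
Assembling: d(omega) = (6*y) dx ∧ dy.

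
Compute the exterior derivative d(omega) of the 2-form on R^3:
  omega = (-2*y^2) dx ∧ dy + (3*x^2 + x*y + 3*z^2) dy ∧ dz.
d(omega) = (6*x + y) dx ∧ dy ∧ dz

For a 2-form omega = sum_{i<j} g_{ij} dx_i ∧ dx_j, the exterior derivative is
  d(omega) = sum_{i<j} d(g_{ij}) ∧ dx_i ∧ dx_j = sum_{i<j, k} (∂g_{ij}/∂x_k) dx_k ∧ dx_i ∧ dx_j.
Expand each term, using dx_k ∧ dx_i ∧ dx_j = sgn(permutation) dx_{(a)} ∧ dx_{(b)} ∧ dx_{(c)} with (a < b < c) sorted:
  d(3*x^2 + x*y + 3*z^2) includes (∂/∂x)(3*x^2 + x*y + 3*z^2) dx = (6*x + y) dx, which multiplied by dy ∧ dz gives (6*x + y) dx ∧ dy ∧ dz
Collecting like 3-forms: d(omega) = (6*x + y) dx ∧ dy ∧ dz.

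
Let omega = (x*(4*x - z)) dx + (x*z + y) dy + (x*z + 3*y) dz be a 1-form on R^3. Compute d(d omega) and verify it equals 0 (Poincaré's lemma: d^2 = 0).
d(d omega) = 0

Step 1: d omega = sum_{i<j} (∂f_j/∂x_i - ∂f_i/∂x_j) dx_i ∧ dx_j:
  coeff of dx ∧ dy: z
  coeff of dx ∧ dz: x + z
  coeff of dy ∧ dz: 3 - x
Step 2: Apply d again to each 2-form coefficient. The only possible 3-form in R^3 is dx ∧ dy ∧ dz, with coefficient
  ∂(coeff of dy∧dz)/∂x - ∂(coeff of dx∧dz)/∂y + ∂(coeff of dx∧dy)/∂z
  = ∂/∂x (3 - x) - ∂/∂y (x + z) + ∂/∂z (z).
Each of these terms simplifies to sums of mixed partials that cancel in pairs. The result is 0 (by equality of mixed partials for smooth functions — Schwarz / Clairaut).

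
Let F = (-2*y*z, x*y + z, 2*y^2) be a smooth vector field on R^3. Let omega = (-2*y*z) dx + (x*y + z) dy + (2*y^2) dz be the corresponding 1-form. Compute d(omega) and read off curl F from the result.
d(omega) = (4*y - 1) dy ∧ dz + (-2*y) dz ∧ dx + (y + 2*z) dx ∧ dy; curl F = (4*y - 1, -2*y, y + 2*z)

d omega = sum_{i<j} (∂f_j/∂x_i - ∂f_i/∂x_j) dx_i ∧ dx_j. Under the identification (dy ∧ dz, dz ∧ dx, dx ∧ dy) ↔ (e_x, e_y, e_z), the coefficients are exactly the components of curl F. Compute:
  ∂R/∂y - ∂Q/∂z = (4*y) - (1) = 4*y - 1
  ∂P/∂z - ∂R/∂x = (-2*y) - (0) = -2*y
  ∂Q/∂x - ∂P/∂y = (y) - (-2*z) = y + 2*z.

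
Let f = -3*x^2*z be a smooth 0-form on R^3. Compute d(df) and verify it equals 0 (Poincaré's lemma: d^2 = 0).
d(df) = 0

Step 1: df = sum_i (∂f/∂x_i) dx_i = (-6*x*z) dx + (0) dy + (-3*x^2) dz.
Step 2: Apply d again. Using the 1-form formula, the coefficient of dx ∧ dy in d(df) is ∂^2 f/∂x ∂y - ∂^2 f/∂y ∂x = (0) - (0) = 0 (equality of mixed partials for smooth f).
Similarly for dx ∧ dz and dy ∧ dz — all coefficients vanish. So d(df) = 0.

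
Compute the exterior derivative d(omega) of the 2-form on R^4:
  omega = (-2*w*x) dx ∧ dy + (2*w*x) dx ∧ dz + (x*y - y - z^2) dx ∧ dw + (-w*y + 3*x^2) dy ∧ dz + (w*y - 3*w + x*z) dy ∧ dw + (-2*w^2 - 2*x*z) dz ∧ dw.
d(omega) = (-3*x + z + 1) dx ∧ dy ∧ dw + (2*x) dx ∧ dz ∧ dw + (6*x) dx ∧ dy ∧ dz + (-x - y) dy ∧ dz ∧ dw

For a 2-form omega = sum_{i<j} g_{ij} dx_i ∧ dx_j, the exterior derivative is
  d(omega) = sum_{i<j} d(g_{ij}) ∧ dx_i ∧ dx_j = sum_{i<j, k} (∂g_{ij}/∂x_k) dx_k ∧ dx_i ∧ dx_j.
Expand each term, using dx_k ∧ dx_i ∧ dx_j = sgn(permutation) dx_{(a)} ∧ dx_{(b)} ∧ dx_{(c)} with (a < b < c) sorted:
  d(-2*w*x) includes (∂/∂w)(-2*w*x) dw = (-2*x) dw, which multiplied by dx ∧ dy gives (-2*x) dx ∧ dy ∧ dw
  d(2*w*x) includes (∂/∂w)(2*w*x) dw = (2*x) dw, which multiplied by dx ∧ dz gives (2*x) dx ∧ dz ∧ dw
  d(x*y - y - z^2) includes (∂/∂y)(x*y - y - z^2) dy = (x - 1) dy, which multiplied by dx ∧ dw gives (1 - x) dx ∧ dy ∧ dw
  d(x*y - y - z^2) includes (∂/∂z)(x*y - y - z^2) dz = (-2*z) dz, which multiplied by dx ∧ dw gives (2*z) dx ∧ dz ∧ dw
  d(-w*y + 3*x^2) includes (∂/∂x)(-w*y + 3*x^2) dx = (6*x) dx, which multiplied by dy ∧ dz gives (6*x) dx ∧ dy ∧ dz
  d(-w*y + 3*x^2) includes (∂/∂w)(-w*y + 3*x^2) dw = (-y) dw, which multiplied by dy ∧ dz gives (-y) dy ∧ dz ∧ dw
  d(w*y - 3*w + x*z) includes (∂/∂x)(w*y - 3*w + x*z) dx = (z) dx, which multiplied by dy ∧ dw gives (z) dx ∧ dy ∧ dw
  d(w*y - 3*w + x*z) includes (∂/∂z)(w*y - 3*w + x*z) dz = (x) dz, which multiplied by dy ∧ dw gives (-x) dy ∧ dz ∧ dw
  d(-2*w^2 - 2*x*z) includes (∂/∂x)(-2*w^2 - 2*x*z) dx = (-2*z) dx, which multiplied by dz ∧ dw gives (-2*z) dx ∧ dz ∧ dw
Collecting like 3-forms: d(omega) = (-3*x + z + 1) dx ∧ dy ∧ dw + (2*x) dx ∧ dz ∧ dw + (6*x) dx ∧ dy ∧ dz + (-x - y) dy ∧ dz ∧ dw.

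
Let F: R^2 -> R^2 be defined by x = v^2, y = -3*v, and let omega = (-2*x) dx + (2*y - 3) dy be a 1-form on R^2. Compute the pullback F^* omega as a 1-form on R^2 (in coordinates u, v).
F^* omega = (-4*v^3 + 18*v + 9) dv

Using F^*(f dg) = (f ∘ F) d(g ∘ F), substitute each coordinate x_i by F_i(u, v) in f_i, and replace dx_i by d F_i = (∂F_i/∂u) du + (∂F_i/∂v) dv.
  For the x component: f_1(F) = -2*v^2; d F_1 = (0) du + (2*v) dv
  For the y component: f_2(F) = -6*v - 3; d F_2 = (0) du + (-3) dv
Combining and collecting du, dv coefficients:
  coeff of du: 0
  coeff of dv: -4*v^3 + 18*v + 9
F^* omega = (-4*v^3 + 18*v + 9) dv.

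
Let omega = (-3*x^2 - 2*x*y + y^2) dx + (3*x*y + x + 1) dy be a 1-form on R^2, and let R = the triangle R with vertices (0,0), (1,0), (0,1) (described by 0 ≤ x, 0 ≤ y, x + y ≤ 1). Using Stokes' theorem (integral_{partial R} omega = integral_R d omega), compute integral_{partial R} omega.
integral_(partial R) omega = 1

Stokes: integral_partial_R omega = integral_R d omega with d omega = (∂Q/∂x - ∂P/∂y) dx ∧ dy.
  ∂Q/∂x = 3*y + 1
  ∂P/∂y = -2*x + 2*y
  integrand = ∂Q/∂x - ∂P/∂y = 2*x + y + 1.
Integrating over R: integral_0^1 integral_0^{1-x} (2*x + y + 1) dy dx = 1.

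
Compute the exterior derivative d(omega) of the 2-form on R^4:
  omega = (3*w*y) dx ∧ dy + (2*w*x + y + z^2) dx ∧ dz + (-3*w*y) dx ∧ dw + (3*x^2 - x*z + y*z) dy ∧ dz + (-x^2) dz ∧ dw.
d(omega) = (3*w + 3*y) dx ∧ dy ∧ dw + (6*x - z - 1) dx ∧ dy ∧ dz

For a 2-form omega = sum_{i<j} g_{ij} dx_i ∧ dx_j, the exterior derivative is
  d(omega) = sum_{i<j} d(g_{ij}) ∧ dx_i ∧ dx_j = sum_{i<j, k} (∂g_{ij}/∂x_k) dx_k ∧ dx_i ∧ dx_j.
Expand each term, using dx_k ∧ dx_i ∧ dx_j = sgn(permutation) dx_{(a)} ∧ dx_{(b)} ∧ dx_{(c)} with (a < b < c) sorted:
  d(3*w*y) includes (∂/∂w)(3*w*y) dw = (3*y) dw, which multiplied by dx ∧ dy gives (3*y) dx ∧ dy ∧ dw
  d(2*w*x + y + z^2) includes (∂/∂y)(2*w*x + y + z^2) dy = (1) dy, which multiplied by dx ∧ dz gives (-1) dx ∧ dy ∧ dz
  d(2*w*x + y + z^2) includes (∂/∂w)(2*w*x + y + z^2) dw = (2*x) dw, which multiplied by dx ∧ dz gives (2*x) dx ∧ dz ∧ dw
  d(-3*w*y) includes (∂/∂y)(-3*w*y) dy = (-3*w) dy, which multiplied by dx ∧ dw gives (3*w) dx ∧ dy ∧ dw
  d(3*x^2 - x*z + y*z) includes (∂/∂x)(3*x^2 - x*z + y*z) dx = (6*x - z) dx, which multiplied by dy ∧ dz gives (6*x - z) dx ∧ dy ∧ dz
  d(-x^2) includes (∂/∂x)(-x^2) dx = (-2*x) dx, which multiplied by dz ∧ dw gives (-2*x) dx ∧ dz ∧ dw
Collecting like 3-forms: d(omega) = (3*w + 3*y) dx ∧ dy ∧ dw + (6*x - z - 1) dx ∧ dy ∧ dz.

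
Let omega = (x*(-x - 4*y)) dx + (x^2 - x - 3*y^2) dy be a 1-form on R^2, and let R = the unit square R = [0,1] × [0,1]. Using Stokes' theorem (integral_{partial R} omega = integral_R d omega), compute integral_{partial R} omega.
integral_(partial R) omega = 2

Stokes: integral_partial_R omega = integral_R d omega with d omega = (∂Q/∂x - ∂P/∂y) dx ∧ dy.
  ∂Q/∂x = 2*x - 1
  ∂P/∂y = -4*x
  integrand = ∂Q/∂x - ∂P/∂y = 6*x - 1.
Integrating over R: integral_0^1 integral_0^1 (6*x - 1) dx dy = 2.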